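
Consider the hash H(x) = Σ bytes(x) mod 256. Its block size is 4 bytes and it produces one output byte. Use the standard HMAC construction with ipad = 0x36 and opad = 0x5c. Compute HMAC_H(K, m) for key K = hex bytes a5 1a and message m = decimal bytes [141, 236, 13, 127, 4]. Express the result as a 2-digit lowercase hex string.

2b

Key hex bytes a5 1a is 2 bytes ≤ B = 4; zero-pad to 4 bytes: K' = a5 1a 00 00.
K' ⊕ ipad = 93 2c 36 36.  K' ⊕ opad = f9 46 5c 5c.
Inner input = (K'⊕ipad) ∥ m = 93 2c 36 36 ∥ 8d ec 0d 7f 04.
Inner hash: sum = 147+44+54+54+141+236+13+127+4 = 820; mod 256 = 52 → 34.
Outer input = (K'⊕opad) ∥ inner = f9 46 5c 5c ∥ 34.
Outer hash (tag): sum = 249+70+92+92+52 = 555; mod 256 = 43 → 2b.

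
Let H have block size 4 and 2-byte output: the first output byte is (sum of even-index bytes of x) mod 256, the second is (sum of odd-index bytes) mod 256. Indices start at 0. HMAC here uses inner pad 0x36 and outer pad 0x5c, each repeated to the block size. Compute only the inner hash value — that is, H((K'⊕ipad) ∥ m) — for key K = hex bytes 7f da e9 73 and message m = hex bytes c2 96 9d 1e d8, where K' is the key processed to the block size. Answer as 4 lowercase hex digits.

5fe5

Key hex bytes 7f da e9 73 is exactly B = 4 bytes: K' = 7f da e9 73.
K' ⊕ ipad = 49 ec df 45.
Inner input = 49 ec df 45 ∥ c2 96 9d 1e d8.
Inner hash: even-index sum = 863 mod 256 = 95; odd-index sum = 485 mod 256 = 229 → 5f e5.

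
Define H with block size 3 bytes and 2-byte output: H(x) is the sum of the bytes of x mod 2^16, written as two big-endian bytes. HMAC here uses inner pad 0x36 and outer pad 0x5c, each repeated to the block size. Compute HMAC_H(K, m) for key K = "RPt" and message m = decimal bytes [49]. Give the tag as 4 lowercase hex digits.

Key "RPt" = 52 50 74 is exactly B = 3 bytes: K' = 52 50 74.
K' ⊕ ipad = 64 66 42.  K' ⊕ opad = 0e 0c 28.
Inner input = (K'⊕ipad) ∥ m = 64 66 42 ∥ 31.
Inner hash: sum = 100+102+66+49 = 317 → 01 3d.
Outer input = (K'⊕opad) ∥ inner = 0e 0c 28 ∥ 01 3d.
Outer hash (tag): sum = 14+12+40+1+61 = 128 → 00 80.

0080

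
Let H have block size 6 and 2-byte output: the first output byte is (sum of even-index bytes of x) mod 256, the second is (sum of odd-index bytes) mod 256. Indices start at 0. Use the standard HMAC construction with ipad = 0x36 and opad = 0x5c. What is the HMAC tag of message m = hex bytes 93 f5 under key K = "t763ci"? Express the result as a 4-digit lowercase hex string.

fb69

Key "t763ci" = 74 37 36 33 63 69 is exactly B = 6 bytes: K' = 74 37 36 33 63 69.
K' ⊕ ipad = 42 01 00 05 55 5f.  K' ⊕ opad = 28 6b 6a 6f 3f 35.
Inner input = (K'⊕ipad) ∥ m = 42 01 00 05 55 5f ∥ 93 f5.
Inner hash: even-index sum = 298 mod 256 = 42; odd-index sum = 346 mod 256 = 90 → 2a 5a.
Outer input = (K'⊕opad) ∥ inner = 28 6b 6a 6f 3f 35 ∥ 2a 5a.
Outer hash (tag): even-index sum = 251 mod 256 = 251; odd-index sum = 361 mod 256 = 105 → fb 69.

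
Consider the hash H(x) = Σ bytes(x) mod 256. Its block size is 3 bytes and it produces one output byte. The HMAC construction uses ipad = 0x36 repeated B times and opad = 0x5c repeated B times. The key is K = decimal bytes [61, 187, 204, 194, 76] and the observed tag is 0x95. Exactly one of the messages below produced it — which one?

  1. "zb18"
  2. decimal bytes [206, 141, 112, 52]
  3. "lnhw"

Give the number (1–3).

Key decimal bytes [61, 187, 204, 194, 76] = 3d bb cc c2 4c is 5 bytes > B = 3, so hash it first: H(key) = d2, then zero-pad to 3 bytes: K' = d2 00 00.
K' ⊕ ipad = e4 36 36; K' ⊕ opad = 8e 5c 5c.
m1: inner = H(e4 36 36 7a 62 31 38) = 95; tag = H(8e 5c 5c 95) = db
m2: inner = H(e4 36 36 ce 8d 70 34) = 4f; tag = H(8e 5c 5c 4f) = 95 ← matches
m3: inner = H(e4 36 36 6c 6e 68 77) = 09; tag = H(8e 5c 5c 09) = 4f

2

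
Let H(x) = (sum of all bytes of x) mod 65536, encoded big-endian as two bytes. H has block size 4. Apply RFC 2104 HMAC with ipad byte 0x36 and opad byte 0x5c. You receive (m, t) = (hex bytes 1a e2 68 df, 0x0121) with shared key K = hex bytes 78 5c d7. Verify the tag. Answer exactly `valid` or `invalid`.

valid

Key hex bytes 78 5c d7 is 3 bytes ≤ B = 4; zero-pad to 4 bytes: K' = 78 5c d7 00.
K' ⊕ ipad = 4e 6a e1 36; K' ⊕ opad = 24 00 8b 5c.
Inner hash: sum = 78+106+225+54+26+226+104+223 = 1042 → 04 12.
Outer hash (recomputed tag): sum = 36+0+139+92+4+18 = 289 → 01 21.
Recomputed tag = 0121; claimed = 0121 → match.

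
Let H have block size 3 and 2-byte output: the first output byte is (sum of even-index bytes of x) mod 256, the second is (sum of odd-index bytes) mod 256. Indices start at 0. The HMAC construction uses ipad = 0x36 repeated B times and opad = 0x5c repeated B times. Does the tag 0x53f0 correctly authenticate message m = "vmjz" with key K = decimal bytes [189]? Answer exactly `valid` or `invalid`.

Key decimal bytes [189] = bd is 1 byte ≤ B = 3; zero-pad to 3 bytes: K' = bd 00 00.
K' ⊕ ipad = 8b 36 36; K' ⊕ opad = e1 5c 5c.
Inner hash: even-index sum = 424 mod 256 = 168; odd-index sum = 278 mod 256 = 22 → a8 16.
Outer hash (recomputed tag): even-index sum = 339 mod 256 = 83; odd-index sum = 260 mod 256 = 4 → 53 04.
Recomputed tag = 5304; claimed = 53f0 → mismatch.

invalid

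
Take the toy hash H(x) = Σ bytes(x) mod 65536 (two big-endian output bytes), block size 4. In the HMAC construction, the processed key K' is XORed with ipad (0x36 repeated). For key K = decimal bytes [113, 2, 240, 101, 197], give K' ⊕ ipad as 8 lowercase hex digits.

34bb3636

Key decimal bytes [113, 2, 240, 101, 197] = 71 02 f0 65 c5 is 5 bytes > B = 4, so hash it first: H(key) = 02 8d, then zero-pad to 4 bytes: K' = 02 8d 00 00.
XOR each byte with 0x36: 02⊕36=34, 8d⊕36=bb, 00⊕36=36, 00⊕36=36.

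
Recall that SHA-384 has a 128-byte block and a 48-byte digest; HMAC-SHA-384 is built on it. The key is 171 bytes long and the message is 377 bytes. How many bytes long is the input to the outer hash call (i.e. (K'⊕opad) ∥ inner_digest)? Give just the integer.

176

Key is 171 > 128 bytes, so it is hashed to 48 bytes then zero-padded to 128: |K'| = 128.
Outer input = (K'⊕opad) ∥ H(inner) → 128 + 48 = 176 bytes.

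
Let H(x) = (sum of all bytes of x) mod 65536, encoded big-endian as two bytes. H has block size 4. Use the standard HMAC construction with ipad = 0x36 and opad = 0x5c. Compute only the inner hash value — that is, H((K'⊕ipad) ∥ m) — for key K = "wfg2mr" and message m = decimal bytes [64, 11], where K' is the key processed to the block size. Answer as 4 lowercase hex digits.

014e

Key "wfg2mr" = 77 66 67 32 6d 72 is 6 bytes > B = 4, so hash it first: H(key) = 02 55, then zero-pad to 4 bytes: K' = 02 55 00 00.
K' ⊕ ipad = 34 63 36 36.
Inner input = 34 63 36 36 ∥ 40 0b.
Inner hash: sum = 52+99+54+54+64+11 = 334 → 01 4e.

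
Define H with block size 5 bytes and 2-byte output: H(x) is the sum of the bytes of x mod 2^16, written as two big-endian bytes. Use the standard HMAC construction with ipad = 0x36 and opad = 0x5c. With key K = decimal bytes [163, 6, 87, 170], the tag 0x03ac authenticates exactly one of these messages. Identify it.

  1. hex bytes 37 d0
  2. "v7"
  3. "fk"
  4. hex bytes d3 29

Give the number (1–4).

Key decimal bytes [163, 6, 87, 170] = a3 06 57 aa is 4 bytes ≤ B = 5; zero-pad to 5 bytes: K' = a3 06 57 aa 00.
K' ⊕ ipad = 95 30 61 9c 36; K' ⊕ opad = ff 5a 0b f6 5c.
m1: inner = H(95 30 61 9c 36 37 d0) = 02 ff; tag = H(ff 5a 0b f6 5c 02 ff) = 03b7
m2: inner = H(95 30 61 9c 36 76 37) = 02 a5; tag = H(ff 5a 0b f6 5c 02 a5) = 035d
m3: inner = H(95 30 61 9c 36 66 6b) = 02 c9; tag = H(ff 5a 0b f6 5c 02 c9) = 0381
m4: inner = H(95 30 61 9c 36 d3 29) = 02 f4; tag = H(ff 5a 0b f6 5c 02 f4) = 03ac ← matches

4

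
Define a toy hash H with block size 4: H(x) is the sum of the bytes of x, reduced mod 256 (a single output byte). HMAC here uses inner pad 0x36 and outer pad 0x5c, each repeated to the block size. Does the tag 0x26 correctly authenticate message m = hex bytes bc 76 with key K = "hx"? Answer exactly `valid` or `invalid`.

Key "hx" = 68 78 is 2 bytes ≤ B = 4; zero-pad to 4 bytes: K' = 68 78 00 00.
K' ⊕ ipad = 5e 4e 36 36; K' ⊕ opad = 34 24 5c 5c.
Inner hash: sum = 94+78+54+54+188+118 = 586; mod 256 = 74 → 4a.
Outer hash (recomputed tag): sum = 52+36+92+92+74 = 346; mod 256 = 90 → 5a.
Recomputed tag = 5a; claimed = 26 → mismatch.

invalid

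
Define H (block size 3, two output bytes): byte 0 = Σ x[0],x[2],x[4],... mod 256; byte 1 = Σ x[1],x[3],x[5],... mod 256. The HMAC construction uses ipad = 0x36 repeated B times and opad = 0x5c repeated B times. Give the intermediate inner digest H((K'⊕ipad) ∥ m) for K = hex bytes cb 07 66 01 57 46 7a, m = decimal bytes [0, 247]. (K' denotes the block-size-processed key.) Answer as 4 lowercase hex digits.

6178

Key hex bytes cb 07 66 01 57 46 7a is 7 bytes > B = 3, so hash it first: H(key) = 02 4e, then zero-pad to 3 bytes: K' = 02 4e 00.
K' ⊕ ipad = 34 78 36.
Inner input = 34 78 36 ∥ 00 f7.
Inner hash: even-index sum = 353 mod 256 = 97; odd-index sum = 120 mod 256 = 120 → 61 78.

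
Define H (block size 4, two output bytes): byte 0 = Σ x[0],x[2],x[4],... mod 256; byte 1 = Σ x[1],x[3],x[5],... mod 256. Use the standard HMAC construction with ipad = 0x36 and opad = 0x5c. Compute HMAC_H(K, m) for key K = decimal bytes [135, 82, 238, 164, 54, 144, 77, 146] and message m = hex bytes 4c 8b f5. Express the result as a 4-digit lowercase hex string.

458f

Key decimal bytes [135, 82, 238, 164, 54, 144, 77, 146] = 87 52 ee a4 36 90 4d 92 is 8 bytes > B = 4, so hash it first: H(key) = f8 18, then zero-pad to 4 bytes: K' = f8 18 00 00.
K' ⊕ ipad = ce 2e 36 36.  K' ⊕ opad = a4 44 5c 5c.
Inner input = (K'⊕ipad) ∥ m = ce 2e 36 36 ∥ 4c 8b f5.
Inner hash: even-index sum = 581 mod 256 = 69; odd-index sum = 239 mod 256 = 239 → 45 ef.
Outer input = (K'⊕opad) ∥ inner = a4 44 5c 5c ∥ 45 ef.
Outer hash (tag): even-index sum = 325 mod 256 = 69; odd-index sum = 399 mod 256 = 143 → 45 8f.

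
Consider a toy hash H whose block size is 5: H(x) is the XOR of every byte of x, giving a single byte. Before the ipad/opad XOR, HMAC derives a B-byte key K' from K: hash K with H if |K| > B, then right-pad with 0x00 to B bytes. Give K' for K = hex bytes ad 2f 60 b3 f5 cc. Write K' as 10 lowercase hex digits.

6800000000

|K| = 6 > B = 5, so first hash the key.
H(K): XOR ad⊕2f⊕60⊕b3⊕f5⊕cc = 68.
Zero-pad H(K) = 68 to 5 bytes: K' = 68 00 00 00 00.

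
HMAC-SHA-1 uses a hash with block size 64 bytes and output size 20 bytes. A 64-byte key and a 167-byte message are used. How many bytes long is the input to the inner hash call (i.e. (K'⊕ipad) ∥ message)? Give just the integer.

Key is 64 ≤ 64 bytes, zero-padded: |K'| = 64.
Inner input = (K'⊕ipad) ∥ m → 64 + 167 = 231 bytes.

231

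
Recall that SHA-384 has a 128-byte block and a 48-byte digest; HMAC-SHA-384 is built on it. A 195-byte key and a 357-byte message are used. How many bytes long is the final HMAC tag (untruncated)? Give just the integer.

48

The tag is one SHA-384 digest: 48 bytes.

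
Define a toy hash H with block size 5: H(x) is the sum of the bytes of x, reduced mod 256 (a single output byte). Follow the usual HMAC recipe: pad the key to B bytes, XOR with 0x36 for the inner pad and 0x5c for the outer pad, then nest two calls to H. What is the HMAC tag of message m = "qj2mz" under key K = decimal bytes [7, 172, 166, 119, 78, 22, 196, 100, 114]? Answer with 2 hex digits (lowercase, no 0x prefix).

Key decimal bytes [7, 172, 166, 119, 78, 22, 196, 100, 114] = 07 ac a6 77 4e 16 c4 64 72 is 9 bytes > B = 5, so hash it first: H(key) = ce, then zero-pad to 5 bytes: K' = ce 00 00 00 00.
K' ⊕ ipad = f8 36 36 36 36.  K' ⊕ opad = 92 5c 5c 5c 5c.
Inner input = (K'⊕ipad) ∥ m = f8 36 36 36 36 ∥ 71 6a 32 6d 7a.
Inner hash: sum = 248+54+54+54+54+113+106+50+109+122 = 964; mod 256 = 196 → c4.
Outer input = (K'⊕opad) ∥ inner = 92 5c 5c 5c 5c ∥ c4.
Outer hash (tag): sum = 146+92+92+92+92+196 = 710; mod 256 = 198 → c6.

c6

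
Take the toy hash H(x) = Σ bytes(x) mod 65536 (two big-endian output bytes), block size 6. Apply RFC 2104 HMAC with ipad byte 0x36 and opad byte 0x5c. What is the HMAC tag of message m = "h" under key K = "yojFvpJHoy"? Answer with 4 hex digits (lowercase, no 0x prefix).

02b8

Key "yojFvpJHoy" = 79 6f 6a 46 76 70 4a 48 6f 79 is 10 bytes > B = 6, so hash it first: H(key) = 03 f8, then zero-pad to 6 bytes: K' = 03 f8 00 00 00 00.
K' ⊕ ipad = 35 ce 36 36 36 36.  K' ⊕ opad = 5f a4 5c 5c 5c 5c.
Inner input = (K'⊕ipad) ∥ m = 35 ce 36 36 36 36 ∥ 68.
Inner hash: sum = 53+206+54+54+54+54+104 = 579 → 02 43.
Outer input = (K'⊕opad) ∥ inner = 5f a4 5c 5c 5c 5c ∥ 02 43.
Outer hash (tag): sum = 95+164+92+92+92+92+2+67 = 696 → 02 b8.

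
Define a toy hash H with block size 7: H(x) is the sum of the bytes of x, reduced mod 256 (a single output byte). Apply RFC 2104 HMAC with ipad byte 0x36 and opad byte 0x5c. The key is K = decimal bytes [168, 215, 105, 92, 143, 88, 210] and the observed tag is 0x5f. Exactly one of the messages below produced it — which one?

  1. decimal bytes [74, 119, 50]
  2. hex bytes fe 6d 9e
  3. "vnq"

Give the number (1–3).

Key decimal bytes [168, 215, 105, 92, 143, 88, 210] = a8 d7 69 5c 8f 58 d2 is exactly B = 7 bytes: K' = a8 d7 69 5c 8f 58 d2.
K' ⊕ ipad = 9e e1 5f 6a b9 6e e4; K' ⊕ opad = f4 8b 35 00 d3 04 8e.
m1: inner = H(9e e1 5f 6a b9 6e e4 4a 77 32) = 46; tag = H(f4 8b 35 00 d3 04 8e 46) = 5f ← matches
m2: inner = H(9e e1 5f 6a b9 6e e4 fe 6d 9e) = 5c; tag = H(f4 8b 35 00 d3 04 8e 5c) = 75
m3: inner = H(9e e1 5f 6a b9 6e e4 76 6e 71) = a8; tag = H(f4 8b 35 00 d3 04 8e a8) = c1

1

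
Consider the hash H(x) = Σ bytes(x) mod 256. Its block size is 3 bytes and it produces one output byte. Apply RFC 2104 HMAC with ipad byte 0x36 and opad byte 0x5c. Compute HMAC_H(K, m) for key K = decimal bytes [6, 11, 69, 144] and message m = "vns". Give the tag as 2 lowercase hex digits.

05

Key decimal bytes [6, 11, 69, 144] = 06 0b 45 90 is 4 bytes > B = 3, so hash it first: H(key) = e6, then zero-pad to 3 bytes: K' = e6 00 00.
K' ⊕ ipad = d0 36 36.  K' ⊕ opad = ba 5c 5c.
Inner input = (K'⊕ipad) ∥ m = d0 36 36 ∥ 76 6e 73.
Inner hash: sum = 208+54+54+118+110+115 = 659; mod 256 = 147 → 93.
Outer input = (K'⊕opad) ∥ inner = ba 5c 5c ∥ 93.
Outer hash (tag): sum = 186+92+92+147 = 517; mod 256 = 5 → 05.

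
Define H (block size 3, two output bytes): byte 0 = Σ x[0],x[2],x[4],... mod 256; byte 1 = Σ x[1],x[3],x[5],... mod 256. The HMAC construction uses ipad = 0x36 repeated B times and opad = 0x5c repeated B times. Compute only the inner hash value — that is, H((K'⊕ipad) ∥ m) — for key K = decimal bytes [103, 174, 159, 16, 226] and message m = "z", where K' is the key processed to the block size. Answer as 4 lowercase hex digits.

1402

Key decimal bytes [103, 174, 159, 16, 226] = 67 ae 9f 10 e2 is 5 bytes > B = 3, so hash it first: H(key) = e8 be, then zero-pad to 3 bytes: K' = e8 be 00.
K' ⊕ ipad = de 88 36.
Inner input = de 88 36 ∥ 7a.
Inner hash: even-index sum = 276 mod 256 = 20; odd-index sum = 258 mod 256 = 2 → 14 02.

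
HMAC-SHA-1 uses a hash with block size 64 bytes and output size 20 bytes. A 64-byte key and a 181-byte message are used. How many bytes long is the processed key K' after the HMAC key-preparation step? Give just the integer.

Key is 64 ≤ 64 bytes, zero-padded: |K'| = 64.

64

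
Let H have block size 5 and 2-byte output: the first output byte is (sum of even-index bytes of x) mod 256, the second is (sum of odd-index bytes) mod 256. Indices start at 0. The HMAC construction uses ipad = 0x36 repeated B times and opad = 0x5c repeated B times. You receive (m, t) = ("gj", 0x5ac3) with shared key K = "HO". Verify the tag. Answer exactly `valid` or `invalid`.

Key "HO" = 48 4f is 2 bytes ≤ B = 5; zero-pad to 5 bytes: K' = 48 4f 00 00 00.
K' ⊕ ipad = 7e 79 36 36 36; K' ⊕ opad = 14 13 5c 5c 5c.
Inner hash: even-index sum = 340 mod 256 = 84; odd-index sum = 278 mod 256 = 22 → 54 16.
Outer hash (recomputed tag): even-index sum = 226 mod 256 = 226; odd-index sum = 195 mod 256 = 195 → e2 c3.
Recomputed tag = e2c3; claimed = 5ac3 → mismatch.

invalid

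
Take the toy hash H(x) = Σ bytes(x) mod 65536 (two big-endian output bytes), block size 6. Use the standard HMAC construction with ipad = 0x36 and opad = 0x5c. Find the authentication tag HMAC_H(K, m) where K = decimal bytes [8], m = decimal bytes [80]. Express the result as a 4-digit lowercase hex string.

Key decimal bytes [8] = 08 is 1 byte ≤ B = 6; zero-pad to 6 bytes: K' = 08 00 00 00 00 00.
K' ⊕ ipad = 3e 36 36 36 36 36.  K' ⊕ opad = 54 5c 5c 5c 5c 5c.
Inner input = (K'⊕ipad) ∥ m = 3e 36 36 36 36 36 ∥ 50.
Inner hash: sum = 62+54+54+54+54+54+80 = 412 → 01 9c.
Outer input = (K'⊕opad) ∥ inner = 54 5c 5c 5c 5c 5c ∥ 01 9c.
Outer hash (tag): sum = 84+92+92+92+92+92+1+156 = 701 → 02 bd.

02bd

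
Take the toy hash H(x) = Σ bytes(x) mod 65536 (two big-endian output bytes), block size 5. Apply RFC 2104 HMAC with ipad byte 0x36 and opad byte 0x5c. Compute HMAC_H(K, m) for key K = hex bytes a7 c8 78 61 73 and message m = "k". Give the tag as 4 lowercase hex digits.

0305

Key hex bytes a7 c8 78 61 73 is exactly B = 5 bytes: K' = a7 c8 78 61 73.
K' ⊕ ipad = 91 fe 4e 57 45.  K' ⊕ opad = fb 94 24 3d 2f.
Inner input = (K'⊕ipad) ∥ m = 91 fe 4e 57 45 ∥ 6b.
Inner hash: sum = 145+254+78+87+69+107 = 740 → 02 e4.
Outer input = (K'⊕opad) ∥ inner = fb 94 24 3d 2f ∥ 02 e4.
Outer hash (tag): sum = 251+148+36+61+47+2+228 = 773 → 03 05.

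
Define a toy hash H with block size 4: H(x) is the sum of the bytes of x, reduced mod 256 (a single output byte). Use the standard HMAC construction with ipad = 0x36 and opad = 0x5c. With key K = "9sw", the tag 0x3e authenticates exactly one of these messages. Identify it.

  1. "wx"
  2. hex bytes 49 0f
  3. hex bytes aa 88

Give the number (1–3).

2

Key "9sw" = 39 73 77 is 3 bytes ≤ B = 4; zero-pad to 4 bytes: K' = 39 73 77 00.
K' ⊕ ipad = 0f 45 41 36; K' ⊕ opad = 65 2f 2b 5c.
m1: inner = H(0f 45 41 36 77 78) = ba; tag = H(65 2f 2b 5c ba) = d5
m2: inner = H(0f 45 41 36 49 0f) = 23; tag = H(65 2f 2b 5c 23) = 3e ← matches
m3: inner = H(0f 45 41 36 aa 88) = fd; tag = H(65 2f 2b 5c fd) = 18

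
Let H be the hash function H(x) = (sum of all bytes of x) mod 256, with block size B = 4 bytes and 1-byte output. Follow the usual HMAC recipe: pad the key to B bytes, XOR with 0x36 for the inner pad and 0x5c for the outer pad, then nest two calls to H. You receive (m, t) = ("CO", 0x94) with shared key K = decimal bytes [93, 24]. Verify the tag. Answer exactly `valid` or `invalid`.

valid

Key decimal bytes [93, 24] = 5d 18 is 2 bytes ≤ B = 4; zero-pad to 4 bytes: K' = 5d 18 00 00.
K' ⊕ ipad = 6b 2e 36 36; K' ⊕ opad = 01 44 5c 5c.
Inner hash: sum = 107+46+54+54+67+79 = 407; mod 256 = 151 → 97.
Outer hash (recomputed tag): sum = 1+68+92+92+151 = 404; mod 256 = 148 → 94.
Recomputed tag = 94; claimed = 94 → match.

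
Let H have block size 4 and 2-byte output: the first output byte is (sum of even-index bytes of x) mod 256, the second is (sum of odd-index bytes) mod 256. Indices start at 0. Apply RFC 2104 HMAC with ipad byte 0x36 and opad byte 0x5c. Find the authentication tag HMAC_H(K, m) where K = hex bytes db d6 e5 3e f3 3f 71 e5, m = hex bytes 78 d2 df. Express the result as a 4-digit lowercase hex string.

73d6

Key hex bytes db d6 e5 3e f3 3f 71 e5 is 8 bytes > B = 4, so hash it first: H(key) = 24 38, then zero-pad to 4 bytes: K' = 24 38 00 00.
K' ⊕ ipad = 12 0e 36 36.  K' ⊕ opad = 78 64 5c 5c.
Inner input = (K'⊕ipad) ∥ m = 12 0e 36 36 ∥ 78 d2 df.
Inner hash: even-index sum = 415 mod 256 = 159; odd-index sum = 278 mod 256 = 22 → 9f 16.
Outer input = (K'⊕opad) ∥ inner = 78 64 5c 5c ∥ 9f 16.
Outer hash (tag): even-index sum = 371 mod 256 = 115; odd-index sum = 214 mod 256 = 214 → 73 d6.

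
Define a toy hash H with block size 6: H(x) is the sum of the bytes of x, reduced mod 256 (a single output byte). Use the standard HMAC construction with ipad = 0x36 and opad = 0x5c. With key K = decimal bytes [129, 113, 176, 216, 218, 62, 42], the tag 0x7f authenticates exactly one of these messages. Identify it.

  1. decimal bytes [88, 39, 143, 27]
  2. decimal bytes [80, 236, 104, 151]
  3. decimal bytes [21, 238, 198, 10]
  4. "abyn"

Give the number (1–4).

Key decimal bytes [129, 113, 176, 216, 218, 62, 42] = 81 71 b0 d8 da 3e 2a is 7 bytes > B = 6, so hash it first: H(key) = bc, then zero-pad to 6 bytes: K' = bc 00 00 00 00 00.
K' ⊕ ipad = 8a 36 36 36 36 36; K' ⊕ opad = e0 5c 5c 5c 5c 5c.
m1: inner = H(8a 36 36 36 36 36 58 27 8f 1b) = c1; tag = H(e0 5c 5c 5c 5c 5c c1) = 6d
m2: inner = H(8a 36 36 36 36 36 50 ec 68 97) = d3; tag = H(e0 5c 5c 5c 5c 5c d3) = 7f ← matches
m3: inner = H(8a 36 36 36 36 36 15 ee c6 0a) = 6b; tag = H(e0 5c 5c 5c 5c 5c 6b) = 17
m4: inner = H(8a 36 36 36 36 36 61 62 79 6e) = 42; tag = H(e0 5c 5c 5c 5c 5c 42) = ee

2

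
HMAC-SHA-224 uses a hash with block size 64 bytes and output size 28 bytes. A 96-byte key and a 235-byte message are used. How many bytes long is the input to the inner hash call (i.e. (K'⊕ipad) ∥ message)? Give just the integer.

Key is 96 > 64 bytes, so it is hashed to 28 bytes then zero-padded to 64: |K'| = 64.
Inner input = (K'⊕ipad) ∥ m → 64 + 235 = 299 bytes.

299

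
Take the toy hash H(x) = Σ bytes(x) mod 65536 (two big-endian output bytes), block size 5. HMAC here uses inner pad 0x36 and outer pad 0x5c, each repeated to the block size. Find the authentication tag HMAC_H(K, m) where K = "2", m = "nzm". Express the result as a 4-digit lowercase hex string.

Key "2" = 32 is 1 byte ≤ B = 5; zero-pad to 5 bytes: K' = 32 00 00 00 00.
K' ⊕ ipad = 04 36 36 36 36.  K' ⊕ opad = 6e 5c 5c 5c 5c.
Inner input = (K'⊕ipad) ∥ m = 04 36 36 36 36 ∥ 6e 7a 6d.
Inner hash: sum = 4+54+54+54+54+110+122+109 = 561 → 02 31.
Outer input = (K'⊕opad) ∥ inner = 6e 5c 5c 5c 5c ∥ 02 31.
Outer hash (tag): sum = 110+92+92+92+92+2+49 = 529 → 02 11.

0211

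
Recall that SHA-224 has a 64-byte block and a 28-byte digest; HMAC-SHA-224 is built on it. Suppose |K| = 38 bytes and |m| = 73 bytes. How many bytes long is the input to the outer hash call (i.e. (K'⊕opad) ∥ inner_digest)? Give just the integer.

92

Key is 38 ≤ 64 bytes, zero-padded: |K'| = 64.
Outer input = (K'⊕opad) ∥ H(inner) → 64 + 28 = 92 bytes.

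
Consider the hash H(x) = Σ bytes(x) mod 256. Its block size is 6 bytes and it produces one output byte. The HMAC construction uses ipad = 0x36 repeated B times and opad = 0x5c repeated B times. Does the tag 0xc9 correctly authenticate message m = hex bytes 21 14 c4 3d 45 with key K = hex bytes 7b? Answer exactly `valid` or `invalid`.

valid

Key hex bytes 7b is 1 byte ≤ B = 6; zero-pad to 6 bytes: K' = 7b 00 00 00 00 00.
K' ⊕ ipad = 4d 36 36 36 36 36; K' ⊕ opad = 27 5c 5c 5c 5c 5c.
Inner hash: sum = 77+54+54+54+54+54+33+20+196+61+69 = 726; mod 256 = 214 → d6.
Outer hash (recomputed tag): sum = 39+92+92+92+92+92+214 = 713; mod 256 = 201 → c9.
Recomputed tag = c9; claimed = c9 → match.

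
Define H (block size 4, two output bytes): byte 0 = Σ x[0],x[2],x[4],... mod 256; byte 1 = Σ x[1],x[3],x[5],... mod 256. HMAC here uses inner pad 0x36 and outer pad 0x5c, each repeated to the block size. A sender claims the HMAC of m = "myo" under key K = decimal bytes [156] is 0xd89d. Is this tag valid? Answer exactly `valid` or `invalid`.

Key decimal bytes [156] = 9c is 1 byte ≤ B = 4; zero-pad to 4 bytes: K' = 9c 00 00 00.
K' ⊕ ipad = aa 36 36 36; K' ⊕ opad = c0 5c 5c 5c.
Inner hash: even-index sum = 444 mod 256 = 188; odd-index sum = 229 mod 256 = 229 → bc e5.
Outer hash (recomputed tag): even-index sum = 472 mod 256 = 216; odd-index sum = 413 mod 256 = 157 → d8 9d.
Recomputed tag = d89d; claimed = d89d → match.

valid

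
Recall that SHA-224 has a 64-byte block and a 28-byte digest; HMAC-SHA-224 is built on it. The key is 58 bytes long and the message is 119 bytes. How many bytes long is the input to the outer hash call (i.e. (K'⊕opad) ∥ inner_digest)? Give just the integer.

Key is 58 ≤ 64 bytes, zero-padded: |K'| = 64.
Outer input = (K'⊕opad) ∥ H(inner) → 64 + 28 = 92 bytes.

92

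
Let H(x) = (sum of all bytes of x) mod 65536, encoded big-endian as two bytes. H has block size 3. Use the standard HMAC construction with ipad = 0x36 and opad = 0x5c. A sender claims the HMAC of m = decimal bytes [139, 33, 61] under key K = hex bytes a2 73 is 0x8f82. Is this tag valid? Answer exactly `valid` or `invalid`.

invalid

Key hex bytes a2 73 is 2 bytes ≤ B = 3; zero-pad to 3 bytes: K' = a2 73 00.
K' ⊕ ipad = 94 45 36; K' ⊕ opad = fe 2f 5c.
Inner hash: sum = 148+69+54+139+33+61 = 504 → 01 f8.
Outer hash (recomputed tag): sum = 254+47+92+1+248 = 642 → 02 82.
Recomputed tag = 0282; claimed = 8f82 → mismatch.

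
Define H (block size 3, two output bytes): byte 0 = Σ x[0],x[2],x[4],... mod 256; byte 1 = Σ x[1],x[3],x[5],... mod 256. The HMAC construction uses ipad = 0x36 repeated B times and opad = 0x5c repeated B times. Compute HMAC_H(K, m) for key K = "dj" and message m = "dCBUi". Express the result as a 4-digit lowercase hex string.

ff56

Key "dj" = 64 6a is 2 bytes ≤ B = 3; zero-pad to 3 bytes: K' = 64 6a 00.
K' ⊕ ipad = 52 5c 36.  K' ⊕ opad = 38 36 5c.
Inner input = (K'⊕ipad) ∥ m = 52 5c 36 ∥ 64 43 42 55 69.
Inner hash: even-index sum = 288 mod 256 = 32; odd-index sum = 363 mod 256 = 107 → 20 6b.
Outer input = (K'⊕opad) ∥ inner = 38 36 5c ∥ 20 6b.
Outer hash (tag): even-index sum = 255 mod 256 = 255; odd-index sum = 86 mod 256 = 86 → ff 56.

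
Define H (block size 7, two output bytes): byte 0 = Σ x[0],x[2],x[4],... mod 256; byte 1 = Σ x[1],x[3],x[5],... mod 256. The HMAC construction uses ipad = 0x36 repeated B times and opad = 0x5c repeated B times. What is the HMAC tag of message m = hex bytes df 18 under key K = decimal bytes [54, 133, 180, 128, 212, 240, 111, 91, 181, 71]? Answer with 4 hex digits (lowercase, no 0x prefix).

be11

Key decimal bytes [54, 133, 180, 128, 212, 240, 111, 91, 181, 71] = 36 85 b4 80 d4 f0 6f 5b b5 47 is 10 bytes > B = 7, so hash it first: H(key) = e2 97, then zero-pad to 7 bytes: K' = e2 97 00 00 00 00 00.
K' ⊕ ipad = d4 a1 36 36 36 36 36.  K' ⊕ opad = be cb 5c 5c 5c 5c 5c.
Inner input = (K'⊕ipad) ∥ m = d4 a1 36 36 36 36 36 ∥ df 18.
Inner hash: even-index sum = 398 mod 256 = 142; odd-index sum = 492 mod 256 = 236 → 8e ec.
Outer input = (K'⊕opad) ∥ inner = be cb 5c 5c 5c 5c 5c ∥ 8e ec.
Outer hash (tag): even-index sum = 702 mod 256 = 190; odd-index sum = 529 mod 256 = 17 → be 11.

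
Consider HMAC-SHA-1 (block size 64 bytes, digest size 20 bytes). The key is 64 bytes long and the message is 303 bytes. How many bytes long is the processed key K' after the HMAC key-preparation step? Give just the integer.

64

Key is 64 ≤ 64 bytes, zero-padded: |K'| = 64.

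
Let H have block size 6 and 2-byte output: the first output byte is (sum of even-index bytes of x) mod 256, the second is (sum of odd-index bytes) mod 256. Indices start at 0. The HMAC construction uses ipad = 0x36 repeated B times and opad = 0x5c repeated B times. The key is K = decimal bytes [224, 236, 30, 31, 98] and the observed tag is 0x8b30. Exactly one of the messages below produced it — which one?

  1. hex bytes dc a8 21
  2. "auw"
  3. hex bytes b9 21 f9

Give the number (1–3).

Key decimal bytes [224, 236, 30, 31, 98] = e0 ec 1e 1f 62 is 5 bytes ≤ B = 6; zero-pad to 6 bytes: K' = e0 ec 1e 1f 62 00.
K' ⊕ ipad = d6 da 28 29 54 36; K' ⊕ opad = bc b0 42 43 3e 5c.
m1: inner = H(d6 da 28 29 54 36 dc a8 21) = 4f e1; tag = H(bc b0 42 43 3e 5c 4f e1) = 8b30 ← matches
m2: inner = H(d6 da 28 29 54 36 61 75 77) = 2a ae; tag = H(bc b0 42 43 3e 5c 2a ae) = 66fd
m3: inner = H(d6 da 28 29 54 36 b9 21 f9) = 04 5a; tag = H(bc b0 42 43 3e 5c 04 5a) = 40a9

1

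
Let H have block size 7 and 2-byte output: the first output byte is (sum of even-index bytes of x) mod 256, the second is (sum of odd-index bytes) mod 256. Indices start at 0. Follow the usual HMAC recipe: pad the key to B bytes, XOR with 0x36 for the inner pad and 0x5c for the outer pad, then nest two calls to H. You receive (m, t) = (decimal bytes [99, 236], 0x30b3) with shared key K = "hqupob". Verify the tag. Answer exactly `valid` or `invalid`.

valid

Key "hqupob" = 68 71 75 70 6f 62 is 6 bytes ≤ B = 7; zero-pad to 7 bytes: K' = 68 71 75 70 6f 62 00.
K' ⊕ ipad = 5e 47 43 46 59 54 36; K' ⊕ opad = 34 2d 29 2c 33 3e 5c.
Inner hash: even-index sum = 540 mod 256 = 28; odd-index sum = 324 mod 256 = 68 → 1c 44.
Outer hash (recomputed tag): even-index sum = 304 mod 256 = 48; odd-index sum = 179 mod 256 = 179 → 30 b3.
Recomputed tag = 30b3; claimed = 30b3 → match.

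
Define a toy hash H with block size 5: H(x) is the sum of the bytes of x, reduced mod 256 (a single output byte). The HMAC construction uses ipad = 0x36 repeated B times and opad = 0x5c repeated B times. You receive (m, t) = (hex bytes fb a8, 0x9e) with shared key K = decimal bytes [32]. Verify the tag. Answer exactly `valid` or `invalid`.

invalid

Key decimal bytes [32] = 20 is 1 byte ≤ B = 5; zero-pad to 5 bytes: K' = 20 00 00 00 00.
K' ⊕ ipad = 16 36 36 36 36; K' ⊕ opad = 7c 5c 5c 5c 5c.
Inner hash: sum = 22+54+54+54+54+251+168 = 657; mod 256 = 145 → 91.
Outer hash (recomputed tag): sum = 124+92+92+92+92+145 = 637; mod 256 = 125 → 7d.
Recomputed tag = 7d; claimed = 9e → mismatch.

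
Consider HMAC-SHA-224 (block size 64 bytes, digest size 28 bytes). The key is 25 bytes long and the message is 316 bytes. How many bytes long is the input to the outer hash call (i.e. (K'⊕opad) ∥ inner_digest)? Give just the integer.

Key is 25 ≤ 64 bytes, zero-padded: |K'| = 64.
Outer input = (K'⊕opad) ∥ H(inner) → 64 + 28 = 92 bytes.

92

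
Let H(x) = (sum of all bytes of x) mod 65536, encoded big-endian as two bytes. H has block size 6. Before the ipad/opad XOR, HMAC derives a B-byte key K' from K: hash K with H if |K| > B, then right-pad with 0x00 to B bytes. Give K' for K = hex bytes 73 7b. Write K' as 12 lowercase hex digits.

Key hex bytes 73 7b is 2 bytes ≤ B = 6; zero-pad to 6 bytes: K' = 73 7b 00 00 00 00.

737b00000000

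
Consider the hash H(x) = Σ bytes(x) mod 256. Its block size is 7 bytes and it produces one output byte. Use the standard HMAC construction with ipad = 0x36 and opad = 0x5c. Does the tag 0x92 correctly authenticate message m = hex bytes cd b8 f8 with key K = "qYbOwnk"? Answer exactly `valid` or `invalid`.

invalid

Key "qYbOwnk" = 71 59 62 4f 77 6e 6b is exactly B = 7 bytes: K' = 71 59 62 4f 77 6e 6b.
K' ⊕ ipad = 47 6f 54 79 41 58 5d; K' ⊕ opad = 2d 05 3e 13 2b 32 37.
Inner hash: sum = 71+111+84+121+65+88+93+205+184+248 = 1270; mod 256 = 246 → f6.
Outer hash (recomputed tag): sum = 45+5+62+19+43+50+55+246 = 525; mod 256 = 13 → 0d.
Recomputed tag = 0d; claimed = 92 → mismatch.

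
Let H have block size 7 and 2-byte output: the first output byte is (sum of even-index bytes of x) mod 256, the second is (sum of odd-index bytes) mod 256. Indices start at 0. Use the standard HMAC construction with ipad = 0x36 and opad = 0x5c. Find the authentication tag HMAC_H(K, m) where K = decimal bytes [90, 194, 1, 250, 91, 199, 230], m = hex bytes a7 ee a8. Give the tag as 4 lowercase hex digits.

Key decimal bytes [90, 194, 1, 250, 91, 199, 230] = 5a c2 01 fa 5b c7 e6 is exactly B = 7 bytes: K' = 5a c2 01 fa 5b c7 e6.
K' ⊕ ipad = 6c f4 37 cc 6d f1 d0.  K' ⊕ opad = 06 9e 5d a6 07 9b ba.
Inner input = (K'⊕ipad) ∥ m = 6c f4 37 cc 6d f1 d0 ∥ a7 ee a8.
Inner hash: even-index sum = 718 mod 256 = 206; odd-index sum = 1024 mod 256 = 0 → ce 00.
Outer input = (K'⊕opad) ∥ inner = 06 9e 5d a6 07 9b ba ∥ ce 00.
Outer hash (tag): even-index sum = 292 mod 256 = 36; odd-index sum = 685 mod 256 = 173 → 24 ad.

24ad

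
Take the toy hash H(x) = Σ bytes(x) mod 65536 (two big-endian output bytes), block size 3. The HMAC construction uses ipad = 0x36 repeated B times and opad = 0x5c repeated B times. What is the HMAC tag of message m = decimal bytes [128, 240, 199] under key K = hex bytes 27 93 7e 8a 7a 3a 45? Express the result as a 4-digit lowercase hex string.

01d2

Key hex bytes 27 93 7e 8a 7a 3a 45 is 7 bytes > B = 3, so hash it first: H(key) = 02 bb, then zero-pad to 3 bytes: K' = 02 bb 00.
K' ⊕ ipad = 34 8d 36.  K' ⊕ opad = 5e e7 5c.
Inner input = (K'⊕ipad) ∥ m = 34 8d 36 ∥ 80 f0 c7.
Inner hash: sum = 52+141+54+128+240+199 = 814 → 03 2e.
Outer input = (K'⊕opad) ∥ inner = 5e e7 5c ∥ 03 2e.
Outer hash (tag): sum = 94+231+92+3+46 = 466 → 01 d2.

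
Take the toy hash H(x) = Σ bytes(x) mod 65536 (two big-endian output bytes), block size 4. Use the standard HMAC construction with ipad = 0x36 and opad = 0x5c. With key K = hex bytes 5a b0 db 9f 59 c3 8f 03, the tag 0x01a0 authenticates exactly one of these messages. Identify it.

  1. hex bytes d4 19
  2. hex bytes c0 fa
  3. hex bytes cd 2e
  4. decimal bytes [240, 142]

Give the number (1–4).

4

Key hex bytes 5a b0 db 9f 59 c3 8f 03 is 8 bytes > B = 4, so hash it first: H(key) = 04 32, then zero-pad to 4 bytes: K' = 04 32 00 00.
K' ⊕ ipad = 32 04 36 36; K' ⊕ opad = 58 6e 5c 5c.
m1: inner = H(32 04 36 36 d4 19) = 01 8f; tag = H(58 6e 5c 5c 01 8f) = 020e
m2: inner = H(32 04 36 36 c0 fa) = 02 5c; tag = H(58 6e 5c 5c 02 5c) = 01dc
m3: inner = H(32 04 36 36 cd 2e) = 01 9d; tag = H(58 6e 5c 5c 01 9d) = 021c
m4: inner = H(32 04 36 36 f0 8e) = 02 20; tag = H(58 6e 5c 5c 02 20) = 01a0 ← matches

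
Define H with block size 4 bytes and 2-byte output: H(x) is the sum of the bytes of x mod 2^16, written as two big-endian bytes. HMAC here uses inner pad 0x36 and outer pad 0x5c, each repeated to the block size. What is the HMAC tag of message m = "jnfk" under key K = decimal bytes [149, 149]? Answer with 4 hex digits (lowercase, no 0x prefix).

Key decimal bytes [149, 149] = 95 95 is 2 bytes ≤ B = 4; zero-pad to 4 bytes: K' = 95 95 00 00.
K' ⊕ ipad = a3 a3 36 36.  K' ⊕ opad = c9 c9 5c 5c.
Inner input = (K'⊕ipad) ∥ m = a3 a3 36 36 ∥ 6a 6e 66 6b.
Inner hash: sum = 163+163+54+54+106+110+102+107 = 859 → 03 5b.
Outer input = (K'⊕opad) ∥ inner = c9 c9 5c 5c ∥ 03 5b.
Outer hash (tag): sum = 201+201+92+92+3+91 = 680 → 02 a8.

02a8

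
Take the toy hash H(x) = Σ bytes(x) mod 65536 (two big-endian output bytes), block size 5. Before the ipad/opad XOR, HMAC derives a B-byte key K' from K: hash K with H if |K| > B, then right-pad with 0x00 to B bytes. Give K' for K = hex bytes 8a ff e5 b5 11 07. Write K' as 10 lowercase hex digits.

033b000000

|K| = 6 > B = 5, so first hash the key.
H(K): sum = 138+255+229+181+17+7 = 827 → 03 3b.
Zero-pad H(K) = 03 3b to 5 bytes: K' = 03 3b 00 00 00.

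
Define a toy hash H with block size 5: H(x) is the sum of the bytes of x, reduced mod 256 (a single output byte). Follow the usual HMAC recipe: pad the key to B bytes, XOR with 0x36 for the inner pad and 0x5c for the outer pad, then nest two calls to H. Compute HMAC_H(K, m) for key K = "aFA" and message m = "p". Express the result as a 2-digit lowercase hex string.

46

Key "aFA" = 61 46 41 is 3 bytes ≤ B = 5; zero-pad to 5 bytes: K' = 61 46 41 00 00.
K' ⊕ ipad = 57 70 77 36 36.  K' ⊕ opad = 3d 1a 1d 5c 5c.
Inner input = (K'⊕ipad) ∥ m = 57 70 77 36 36 ∥ 70.
Inner hash: sum = 87+112+119+54+54+112 = 538; mod 256 = 26 → 1a.
Outer input = (K'⊕opad) ∥ inner = 3d 1a 1d 5c 5c ∥ 1a.
Outer hash (tag): sum = 61+26+29+92+92+26 = 326; mod 256 = 70 → 46.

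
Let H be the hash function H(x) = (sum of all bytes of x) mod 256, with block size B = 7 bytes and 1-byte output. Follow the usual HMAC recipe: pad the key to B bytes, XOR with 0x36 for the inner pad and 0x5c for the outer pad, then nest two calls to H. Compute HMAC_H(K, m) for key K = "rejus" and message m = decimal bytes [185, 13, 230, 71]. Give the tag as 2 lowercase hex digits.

Key "rejus" = 72 65 6a 75 73 is 5 bytes ≤ B = 7; zero-pad to 7 bytes: K' = 72 65 6a 75 73 00 00.
K' ⊕ ipad = 44 53 5c 43 45 36 36.  K' ⊕ opad = 2e 39 36 29 2f 5c 5c.
Inner input = (K'⊕ipad) ∥ m = 44 53 5c 43 45 36 36 ∥ b9 0d e6 47.
Inner hash: sum = 68+83+92+67+69+54+54+185+13+230+71 = 986; mod 256 = 218 → da.
Outer input = (K'⊕opad) ∥ inner = 2e 39 36 29 2f 5c 5c ∥ da.
Outer hash (tag): sum = 46+57+54+41+47+92+92+218 = 647; mod 256 = 135 → 87.

87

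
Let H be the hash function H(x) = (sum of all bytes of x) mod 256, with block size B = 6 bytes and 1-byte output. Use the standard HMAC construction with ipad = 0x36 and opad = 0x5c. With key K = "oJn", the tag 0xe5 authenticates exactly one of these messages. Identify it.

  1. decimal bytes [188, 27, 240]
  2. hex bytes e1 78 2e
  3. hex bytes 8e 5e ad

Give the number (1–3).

Key "oJn" = 6f 4a 6e is 3 bytes ≤ B = 6; zero-pad to 6 bytes: K' = 6f 4a 6e 00 00 00.
K' ⊕ ipad = 59 7c 58 36 36 36; K' ⊕ opad = 33 16 32 5c 5c 5c.
m1: inner = H(59 7c 58 36 36 36 bc 1b f0) = 96; tag = H(33 16 32 5c 5c 5c 96) = 25
m2: inner = H(59 7c 58 36 36 36 e1 78 2e) = 56; tag = H(33 16 32 5c 5c 5c 56) = e5 ← matches
m3: inner = H(59 7c 58 36 36 36 8e 5e ad) = 68; tag = H(33 16 32 5c 5c 5c 68) = f7

2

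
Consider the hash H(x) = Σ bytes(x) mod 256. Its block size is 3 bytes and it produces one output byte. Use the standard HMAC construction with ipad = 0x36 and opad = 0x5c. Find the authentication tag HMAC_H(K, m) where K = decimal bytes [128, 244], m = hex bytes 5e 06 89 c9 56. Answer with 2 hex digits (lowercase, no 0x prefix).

9a

Key decimal bytes [128, 244] = 80 f4 is 2 bytes ≤ B = 3; zero-pad to 3 bytes: K' = 80 f4 00.
K' ⊕ ipad = b6 c2 36.  K' ⊕ opad = dc a8 5c.
Inner input = (K'⊕ipad) ∥ m = b6 c2 36 ∥ 5e 06 89 c9 56.
Inner hash: sum = 182+194+54+94+6+137+201+86 = 954; mod 256 = 186 → ba.
Outer input = (K'⊕opad) ∥ inner = dc a8 5c ∥ ba.
Outer hash (tag): sum = 220+168+92+186 = 666; mod 256 = 154 → 9a.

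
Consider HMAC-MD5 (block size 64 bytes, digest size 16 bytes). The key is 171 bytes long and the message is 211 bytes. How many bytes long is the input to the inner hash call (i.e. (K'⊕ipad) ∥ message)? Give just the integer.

275

Key is 171 > 64 bytes, so it is hashed to 16 bytes then zero-padded to 64: |K'| = 64.
Inner input = (K'⊕ipad) ∥ m → 64 + 211 = 275 bytes.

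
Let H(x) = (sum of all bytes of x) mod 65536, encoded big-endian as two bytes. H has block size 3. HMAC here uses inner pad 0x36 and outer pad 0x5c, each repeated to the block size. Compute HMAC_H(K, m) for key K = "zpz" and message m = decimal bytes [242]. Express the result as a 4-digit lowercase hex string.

0149

Key "zpz" = 7a 70 7a is exactly B = 3 bytes: K' = 7a 70 7a.
K' ⊕ ipad = 4c 46 4c.  K' ⊕ opad = 26 2c 26.
Inner input = (K'⊕ipad) ∥ m = 4c 46 4c ∥ f2.
Inner hash: sum = 76+70+76+242 = 464 → 01 d0.
Outer input = (K'⊕opad) ∥ inner = 26 2c 26 ∥ 01 d0.
Outer hash (tag): sum = 38+44+38+1+208 = 329 → 01 49.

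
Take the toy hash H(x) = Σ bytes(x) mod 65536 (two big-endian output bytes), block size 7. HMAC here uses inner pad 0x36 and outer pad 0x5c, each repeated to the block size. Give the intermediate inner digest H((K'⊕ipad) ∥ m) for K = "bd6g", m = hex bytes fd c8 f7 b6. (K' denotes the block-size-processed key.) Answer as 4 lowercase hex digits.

050b

Key "bd6g" = 62 64 36 67 is 4 bytes ≤ B = 7; zero-pad to 7 bytes: K' = 62 64 36 67 00 00 00.
K' ⊕ ipad = 54 52 00 51 36 36 36.
Inner input = 54 52 00 51 36 36 36 ∥ fd c8 f7 b6.
Inner hash: sum = 84+82+0+81+54+54+54+253+200+247+182 = 1291 → 05 0b.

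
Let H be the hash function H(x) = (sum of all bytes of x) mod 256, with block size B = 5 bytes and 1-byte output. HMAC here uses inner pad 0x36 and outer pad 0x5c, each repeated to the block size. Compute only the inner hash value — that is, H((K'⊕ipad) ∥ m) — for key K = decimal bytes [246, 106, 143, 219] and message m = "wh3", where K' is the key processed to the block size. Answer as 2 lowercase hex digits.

Key decimal bytes [246, 106, 143, 219] = f6 6a 8f db is 4 bytes ≤ B = 5; zero-pad to 5 bytes: K' = f6 6a 8f db 00.
K' ⊕ ipad = c0 5c b9 ed 36.
Inner input = c0 5c b9 ed 36 ∥ 77 68 33.
Inner hash: sum = 192+92+185+237+54+119+104+51 = 1034; mod 256 = 10 → 0a.

0a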